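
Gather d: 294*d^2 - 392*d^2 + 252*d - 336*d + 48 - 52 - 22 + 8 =-98*d^2 - 84*d - 18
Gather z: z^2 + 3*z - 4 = z^2 + 3*z - 4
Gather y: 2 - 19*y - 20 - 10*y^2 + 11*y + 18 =-10*y^2 - 8*y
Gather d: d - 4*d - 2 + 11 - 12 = -3*d - 3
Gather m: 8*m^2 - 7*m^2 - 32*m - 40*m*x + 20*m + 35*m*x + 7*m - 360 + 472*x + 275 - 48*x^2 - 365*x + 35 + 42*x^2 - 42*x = m^2 + m*(-5*x - 5) - 6*x^2 + 65*x - 50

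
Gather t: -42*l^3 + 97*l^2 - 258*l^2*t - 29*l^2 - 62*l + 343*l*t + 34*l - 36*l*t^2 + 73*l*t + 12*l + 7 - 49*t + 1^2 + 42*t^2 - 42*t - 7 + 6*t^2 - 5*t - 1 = -42*l^3 + 68*l^2 - 16*l + t^2*(48 - 36*l) + t*(-258*l^2 + 416*l - 96)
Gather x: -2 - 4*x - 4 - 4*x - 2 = -8*x - 8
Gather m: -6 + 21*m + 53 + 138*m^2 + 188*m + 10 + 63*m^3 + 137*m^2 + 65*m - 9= 63*m^3 + 275*m^2 + 274*m + 48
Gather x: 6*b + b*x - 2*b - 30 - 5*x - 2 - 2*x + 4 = 4*b + x*(b - 7) - 28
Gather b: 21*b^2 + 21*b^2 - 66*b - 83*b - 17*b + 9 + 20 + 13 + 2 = 42*b^2 - 166*b + 44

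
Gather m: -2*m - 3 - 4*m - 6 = -6*m - 9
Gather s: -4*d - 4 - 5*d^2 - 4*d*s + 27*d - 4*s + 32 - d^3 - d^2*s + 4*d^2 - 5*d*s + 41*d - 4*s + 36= -d^3 - d^2 + 64*d + s*(-d^2 - 9*d - 8) + 64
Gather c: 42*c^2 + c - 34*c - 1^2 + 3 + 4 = 42*c^2 - 33*c + 6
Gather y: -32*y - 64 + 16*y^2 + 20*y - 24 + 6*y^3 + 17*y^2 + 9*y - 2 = 6*y^3 + 33*y^2 - 3*y - 90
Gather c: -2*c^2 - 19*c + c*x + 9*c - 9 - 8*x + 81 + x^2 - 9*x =-2*c^2 + c*(x - 10) + x^2 - 17*x + 72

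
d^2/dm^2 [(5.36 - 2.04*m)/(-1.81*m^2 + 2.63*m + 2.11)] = ((30.1336 - 22.1544*m)*(-1.81*m^2 + 2.63*m + 2.11) - (2.04*m - 5.36)*(3.62*m - 2.63)*(7.24*m - 5.26))/(-1.81*m^2 + 2.63*m + 2.11)^3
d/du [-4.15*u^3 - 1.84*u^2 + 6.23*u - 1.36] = -12.45*u^2 - 3.68*u + 6.23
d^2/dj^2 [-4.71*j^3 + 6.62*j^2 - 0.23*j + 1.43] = 13.24 - 28.26*j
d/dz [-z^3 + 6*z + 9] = 6 - 3*z^2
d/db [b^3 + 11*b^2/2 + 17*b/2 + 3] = 3*b^2 + 11*b + 17/2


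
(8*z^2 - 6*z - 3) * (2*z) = 16*z^3 - 12*z^2 - 6*z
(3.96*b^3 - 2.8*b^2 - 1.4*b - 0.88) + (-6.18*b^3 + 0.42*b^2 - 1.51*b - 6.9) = -2.22*b^3 - 2.38*b^2 - 2.91*b - 7.78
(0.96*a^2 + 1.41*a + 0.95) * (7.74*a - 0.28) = 7.4304*a^3 + 10.6446*a^2 + 6.9582*a - 0.266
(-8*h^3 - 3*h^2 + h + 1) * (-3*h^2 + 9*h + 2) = 24*h^5 - 63*h^4 - 46*h^3 + 11*h + 2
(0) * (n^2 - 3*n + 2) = 0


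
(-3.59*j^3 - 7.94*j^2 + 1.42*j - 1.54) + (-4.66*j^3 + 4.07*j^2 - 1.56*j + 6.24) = -8.25*j^3 - 3.87*j^2 - 0.14*j + 4.7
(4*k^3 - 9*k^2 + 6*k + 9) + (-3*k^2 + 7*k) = 4*k^3 - 12*k^2 + 13*k + 9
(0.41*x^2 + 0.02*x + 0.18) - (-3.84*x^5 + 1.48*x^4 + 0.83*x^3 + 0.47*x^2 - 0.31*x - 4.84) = 3.84*x^5 - 1.48*x^4 - 0.83*x^3 - 0.06*x^2 + 0.33*x + 5.02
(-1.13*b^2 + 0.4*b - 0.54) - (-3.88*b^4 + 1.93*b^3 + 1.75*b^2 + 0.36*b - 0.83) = 3.88*b^4 - 1.93*b^3 - 2.88*b^2 + 0.04*b + 0.29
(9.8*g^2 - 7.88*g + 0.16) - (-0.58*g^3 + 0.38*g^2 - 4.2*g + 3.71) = 0.58*g^3 + 9.42*g^2 - 3.68*g - 3.55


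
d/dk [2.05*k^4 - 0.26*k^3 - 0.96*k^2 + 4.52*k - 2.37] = 8.2*k^3 - 0.78*k^2 - 1.92*k + 4.52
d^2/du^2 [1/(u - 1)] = 2/(u - 1)^3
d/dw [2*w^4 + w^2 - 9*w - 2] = 8*w^3 + 2*w - 9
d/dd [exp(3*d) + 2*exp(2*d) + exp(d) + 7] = (3*exp(2*d) + 4*exp(d) + 1)*exp(d)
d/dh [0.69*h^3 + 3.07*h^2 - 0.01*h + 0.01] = 2.07*h^2 + 6.14*h - 0.01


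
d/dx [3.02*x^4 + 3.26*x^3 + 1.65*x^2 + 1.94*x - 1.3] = 12.08*x^3 + 9.78*x^2 + 3.3*x + 1.94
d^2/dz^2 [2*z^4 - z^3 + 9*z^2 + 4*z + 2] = 24*z^2 - 6*z + 18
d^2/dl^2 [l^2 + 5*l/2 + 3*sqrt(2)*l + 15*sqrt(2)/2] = 2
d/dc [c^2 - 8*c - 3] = 2*c - 8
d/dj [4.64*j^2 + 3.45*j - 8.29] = 9.28*j + 3.45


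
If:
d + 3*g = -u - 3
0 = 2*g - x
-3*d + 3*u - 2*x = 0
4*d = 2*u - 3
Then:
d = -3/2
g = 0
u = -3/2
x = 0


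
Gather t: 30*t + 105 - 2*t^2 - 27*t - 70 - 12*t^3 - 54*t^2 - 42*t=-12*t^3 - 56*t^2 - 39*t + 35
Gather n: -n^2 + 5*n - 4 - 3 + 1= -n^2 + 5*n - 6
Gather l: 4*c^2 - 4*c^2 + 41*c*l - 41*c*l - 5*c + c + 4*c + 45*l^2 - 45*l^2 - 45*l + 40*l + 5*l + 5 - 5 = 0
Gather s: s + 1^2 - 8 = s - 7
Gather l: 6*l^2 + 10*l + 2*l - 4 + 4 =6*l^2 + 12*l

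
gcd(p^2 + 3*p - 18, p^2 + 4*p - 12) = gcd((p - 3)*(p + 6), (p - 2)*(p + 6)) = p + 6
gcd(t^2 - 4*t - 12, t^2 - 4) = t + 2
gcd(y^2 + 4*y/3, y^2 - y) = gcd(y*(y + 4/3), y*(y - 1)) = y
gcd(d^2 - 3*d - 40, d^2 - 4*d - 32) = d - 8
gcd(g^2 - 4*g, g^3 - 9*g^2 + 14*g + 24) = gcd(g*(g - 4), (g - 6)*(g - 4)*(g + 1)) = g - 4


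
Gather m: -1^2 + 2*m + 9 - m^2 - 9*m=-m^2 - 7*m + 8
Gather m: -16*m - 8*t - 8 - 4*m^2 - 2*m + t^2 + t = -4*m^2 - 18*m + t^2 - 7*t - 8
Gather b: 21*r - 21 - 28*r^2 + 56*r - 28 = -28*r^2 + 77*r - 49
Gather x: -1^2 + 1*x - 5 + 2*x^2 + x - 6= 2*x^2 + 2*x - 12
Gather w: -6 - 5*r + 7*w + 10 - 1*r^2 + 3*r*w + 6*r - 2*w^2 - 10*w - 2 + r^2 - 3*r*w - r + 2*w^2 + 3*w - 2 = 0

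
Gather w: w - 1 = w - 1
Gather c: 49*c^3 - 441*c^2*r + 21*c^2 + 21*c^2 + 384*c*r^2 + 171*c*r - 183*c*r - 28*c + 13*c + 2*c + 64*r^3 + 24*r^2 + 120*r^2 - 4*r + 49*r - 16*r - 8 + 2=49*c^3 + c^2*(42 - 441*r) + c*(384*r^2 - 12*r - 13) + 64*r^3 + 144*r^2 + 29*r - 6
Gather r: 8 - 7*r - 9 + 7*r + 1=0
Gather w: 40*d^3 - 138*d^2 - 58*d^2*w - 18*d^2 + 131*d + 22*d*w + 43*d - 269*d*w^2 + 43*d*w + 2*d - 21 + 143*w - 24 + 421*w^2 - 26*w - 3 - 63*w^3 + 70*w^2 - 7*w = 40*d^3 - 156*d^2 + 176*d - 63*w^3 + w^2*(491 - 269*d) + w*(-58*d^2 + 65*d + 110) - 48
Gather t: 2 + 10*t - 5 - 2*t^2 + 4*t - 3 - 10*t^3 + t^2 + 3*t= -10*t^3 - t^2 + 17*t - 6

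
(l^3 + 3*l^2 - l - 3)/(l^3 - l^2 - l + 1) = (l + 3)/(l - 1)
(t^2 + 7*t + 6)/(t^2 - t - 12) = (t^2 + 7*t + 6)/(t^2 - t - 12)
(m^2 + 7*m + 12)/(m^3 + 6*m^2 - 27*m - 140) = (m + 3)/(m^2 + 2*m - 35)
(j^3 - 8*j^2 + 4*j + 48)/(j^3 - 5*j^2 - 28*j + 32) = (j^3 - 8*j^2 + 4*j + 48)/(j^3 - 5*j^2 - 28*j + 32)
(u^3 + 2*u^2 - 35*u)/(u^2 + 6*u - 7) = u*(u - 5)/(u - 1)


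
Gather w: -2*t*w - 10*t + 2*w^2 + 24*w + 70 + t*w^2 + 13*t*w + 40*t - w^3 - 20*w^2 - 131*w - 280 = 30*t - w^3 + w^2*(t - 18) + w*(11*t - 107) - 210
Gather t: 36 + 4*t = 4*t + 36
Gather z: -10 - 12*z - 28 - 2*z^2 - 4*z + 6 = -2*z^2 - 16*z - 32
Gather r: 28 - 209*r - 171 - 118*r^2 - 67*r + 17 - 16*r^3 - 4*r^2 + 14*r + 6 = -16*r^3 - 122*r^2 - 262*r - 120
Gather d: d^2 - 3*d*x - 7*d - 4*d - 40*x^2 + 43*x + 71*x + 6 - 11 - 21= d^2 + d*(-3*x - 11) - 40*x^2 + 114*x - 26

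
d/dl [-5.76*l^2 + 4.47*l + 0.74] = 4.47 - 11.52*l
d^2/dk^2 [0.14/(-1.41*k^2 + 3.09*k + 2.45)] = (-0.556668*k^2 + 1.219932*k + 0.14*(2.82*k - 3.09)*(5.64*k - 6.18) + 0.96726)/(-1.41*k^2 + 3.09*k + 2.45)^3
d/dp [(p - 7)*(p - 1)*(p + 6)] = 3*p^2 - 4*p - 41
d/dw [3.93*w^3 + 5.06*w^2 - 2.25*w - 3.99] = 11.79*w^2 + 10.12*w - 2.25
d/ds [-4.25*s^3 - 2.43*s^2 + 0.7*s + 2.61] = -12.75*s^2 - 4.86*s + 0.7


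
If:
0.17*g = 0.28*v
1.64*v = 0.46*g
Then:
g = 0.00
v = 0.00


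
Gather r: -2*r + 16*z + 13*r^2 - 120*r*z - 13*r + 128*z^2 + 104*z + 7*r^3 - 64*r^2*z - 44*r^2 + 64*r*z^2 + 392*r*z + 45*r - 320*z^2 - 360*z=7*r^3 + r^2*(-64*z - 31) + r*(64*z^2 + 272*z + 30) - 192*z^2 - 240*z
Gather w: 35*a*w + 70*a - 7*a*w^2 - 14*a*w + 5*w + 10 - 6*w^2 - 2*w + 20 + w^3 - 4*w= 70*a + w^3 + w^2*(-7*a - 6) + w*(21*a - 1) + 30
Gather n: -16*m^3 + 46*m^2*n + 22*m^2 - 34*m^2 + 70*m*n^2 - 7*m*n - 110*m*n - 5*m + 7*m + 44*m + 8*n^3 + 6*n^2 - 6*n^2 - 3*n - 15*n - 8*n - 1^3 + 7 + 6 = -16*m^3 - 12*m^2 + 70*m*n^2 + 46*m + 8*n^3 + n*(46*m^2 - 117*m - 26) + 12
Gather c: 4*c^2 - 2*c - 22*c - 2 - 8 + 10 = 4*c^2 - 24*c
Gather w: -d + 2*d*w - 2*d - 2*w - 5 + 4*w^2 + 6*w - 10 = -3*d + 4*w^2 + w*(2*d + 4) - 15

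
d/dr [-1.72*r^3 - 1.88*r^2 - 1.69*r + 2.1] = -5.16*r^2 - 3.76*r - 1.69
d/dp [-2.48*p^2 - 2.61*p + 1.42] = -4.96*p - 2.61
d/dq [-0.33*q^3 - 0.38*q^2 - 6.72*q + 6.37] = -0.99*q^2 - 0.76*q - 6.72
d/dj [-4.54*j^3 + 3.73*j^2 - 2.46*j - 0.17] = -13.62*j^2 + 7.46*j - 2.46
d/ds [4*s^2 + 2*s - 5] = 8*s + 2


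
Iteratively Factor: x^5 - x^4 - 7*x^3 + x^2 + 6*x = (x - 1)*(x^4 - 7*x^2 - 6*x) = (x - 1)*(x + 2)*(x^3 - 2*x^2 - 3*x) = (x - 3)*(x - 1)*(x + 2)*(x^2 + x) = (x - 3)*(x - 1)*(x + 1)*(x + 2)*(x)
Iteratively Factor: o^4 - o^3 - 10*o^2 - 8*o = (o + 2)*(o^3 - 3*o^2 - 4*o) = (o - 4)*(o + 2)*(o^2 + o) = o*(o - 4)*(o + 2)*(o + 1)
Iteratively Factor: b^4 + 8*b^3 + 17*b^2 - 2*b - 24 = (b - 1)*(b^3 + 9*b^2 + 26*b + 24) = (b - 1)*(b + 2)*(b^2 + 7*b + 12) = (b - 1)*(b + 2)*(b + 4)*(b + 3)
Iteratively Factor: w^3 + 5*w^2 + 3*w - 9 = (w + 3)*(w^2 + 2*w - 3) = (w - 1)*(w + 3)*(w + 3)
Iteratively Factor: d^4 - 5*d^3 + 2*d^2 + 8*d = (d + 1)*(d^3 - 6*d^2 + 8*d) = (d - 2)*(d + 1)*(d^2 - 4*d) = (d - 4)*(d - 2)*(d + 1)*(d)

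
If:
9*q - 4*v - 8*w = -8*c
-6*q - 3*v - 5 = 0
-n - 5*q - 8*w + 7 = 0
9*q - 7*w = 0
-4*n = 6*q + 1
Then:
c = -11809/9264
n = -401/386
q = 203/386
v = -1574/579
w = 261/386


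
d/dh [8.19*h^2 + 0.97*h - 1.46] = 16.38*h + 0.97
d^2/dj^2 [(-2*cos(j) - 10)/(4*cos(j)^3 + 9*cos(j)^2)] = 2*(64*cos(j) + 828*tan(j)^4 + 1965/cos(j) + 2100/cos(j)^2 - 3042/cos(j)^3 - 3258/cos(j)^4)/(4*cos(j) + 9)^3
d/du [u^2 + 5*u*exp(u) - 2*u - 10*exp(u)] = 5*u*exp(u) + 2*u - 5*exp(u) - 2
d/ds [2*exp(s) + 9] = 2*exp(s)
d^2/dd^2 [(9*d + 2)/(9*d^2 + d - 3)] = 2*(-27*(9*d + 1)*(9*d^2 + d - 3) + (9*d + 2)*(18*d + 1)^2)/(9*d^2 + d - 3)^3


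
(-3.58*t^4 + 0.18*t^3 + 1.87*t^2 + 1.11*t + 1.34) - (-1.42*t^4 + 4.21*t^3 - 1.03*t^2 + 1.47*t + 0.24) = -2.16*t^4 - 4.03*t^3 + 2.9*t^2 - 0.36*t + 1.1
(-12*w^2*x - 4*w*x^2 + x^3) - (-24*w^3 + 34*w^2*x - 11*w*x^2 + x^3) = 24*w^3 - 46*w^2*x + 7*w*x^2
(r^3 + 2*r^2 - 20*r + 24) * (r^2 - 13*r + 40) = r^5 - 11*r^4 - 6*r^3 + 364*r^2 - 1112*r + 960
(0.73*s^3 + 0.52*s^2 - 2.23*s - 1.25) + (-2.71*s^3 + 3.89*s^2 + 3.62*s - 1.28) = -1.98*s^3 + 4.41*s^2 + 1.39*s - 2.53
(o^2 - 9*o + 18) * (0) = 0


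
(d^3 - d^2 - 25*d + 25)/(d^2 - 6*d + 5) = d + 5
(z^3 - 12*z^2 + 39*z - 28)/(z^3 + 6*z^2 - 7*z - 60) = (z^3 - 12*z^2 + 39*z - 28)/(z^3 + 6*z^2 - 7*z - 60)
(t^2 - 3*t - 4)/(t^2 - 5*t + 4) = (t + 1)/(t - 1)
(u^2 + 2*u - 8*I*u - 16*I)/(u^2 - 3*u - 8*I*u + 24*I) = (u + 2)/(u - 3)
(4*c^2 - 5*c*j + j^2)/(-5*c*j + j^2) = (-4*c^2 + 5*c*j - j^2)/(j*(5*c - j))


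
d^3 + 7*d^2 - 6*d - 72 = (d - 3)*(d + 4)*(d + 6)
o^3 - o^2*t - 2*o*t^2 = o*(o - 2*t)*(o + t)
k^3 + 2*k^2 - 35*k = k*(k - 5)*(k + 7)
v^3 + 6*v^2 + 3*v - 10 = (v - 1)*(v + 2)*(v + 5)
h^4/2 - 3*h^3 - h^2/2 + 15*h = h*(h/2 + 1)*(h - 5)*(h - 3)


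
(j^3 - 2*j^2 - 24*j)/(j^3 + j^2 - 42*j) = (j + 4)/(j + 7)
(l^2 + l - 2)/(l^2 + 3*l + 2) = (l - 1)/(l + 1)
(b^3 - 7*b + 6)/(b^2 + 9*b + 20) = (b^3 - 7*b + 6)/(b^2 + 9*b + 20)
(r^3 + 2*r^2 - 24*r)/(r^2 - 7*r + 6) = r*(r^2 + 2*r - 24)/(r^2 - 7*r + 6)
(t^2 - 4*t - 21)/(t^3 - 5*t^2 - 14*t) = (t + 3)/(t*(t + 2))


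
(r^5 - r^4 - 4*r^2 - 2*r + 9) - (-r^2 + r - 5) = r^5 - r^4 - 3*r^2 - 3*r + 14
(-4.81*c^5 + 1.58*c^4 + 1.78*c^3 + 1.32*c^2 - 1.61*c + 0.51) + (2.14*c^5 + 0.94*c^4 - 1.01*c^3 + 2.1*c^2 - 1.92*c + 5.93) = -2.67*c^5 + 2.52*c^4 + 0.77*c^3 + 3.42*c^2 - 3.53*c + 6.44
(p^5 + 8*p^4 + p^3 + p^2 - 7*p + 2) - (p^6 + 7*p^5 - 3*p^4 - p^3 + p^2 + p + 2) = -p^6 - 6*p^5 + 11*p^4 + 2*p^3 - 8*p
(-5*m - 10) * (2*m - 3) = -10*m^2 - 5*m + 30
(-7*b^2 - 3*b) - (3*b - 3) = -7*b^2 - 6*b + 3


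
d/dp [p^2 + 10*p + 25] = 2*p + 10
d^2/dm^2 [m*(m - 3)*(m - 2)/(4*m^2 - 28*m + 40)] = 5/(m^3 - 15*m^2 + 75*m - 125)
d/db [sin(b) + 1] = cos(b)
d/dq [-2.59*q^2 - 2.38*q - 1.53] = -5.18*q - 2.38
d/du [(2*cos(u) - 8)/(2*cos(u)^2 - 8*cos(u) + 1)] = 2*(-16*cos(u) + cos(2*u) + 32)*sin(u)/(-8*cos(u) + cos(2*u) + 2)^2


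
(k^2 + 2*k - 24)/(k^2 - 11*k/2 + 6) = 2*(k + 6)/(2*k - 3)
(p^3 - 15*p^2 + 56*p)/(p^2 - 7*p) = p - 8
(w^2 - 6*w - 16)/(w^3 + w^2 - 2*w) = (w - 8)/(w*(w - 1))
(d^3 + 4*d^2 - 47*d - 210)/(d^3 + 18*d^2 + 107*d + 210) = (d - 7)/(d + 7)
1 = 1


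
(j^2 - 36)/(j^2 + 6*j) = (j - 6)/j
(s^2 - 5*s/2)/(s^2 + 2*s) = (s - 5/2)/(s + 2)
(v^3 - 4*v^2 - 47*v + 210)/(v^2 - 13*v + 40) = (v^2 + v - 42)/(v - 8)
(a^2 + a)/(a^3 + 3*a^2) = (a + 1)/(a*(a + 3))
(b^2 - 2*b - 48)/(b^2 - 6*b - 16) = (b + 6)/(b + 2)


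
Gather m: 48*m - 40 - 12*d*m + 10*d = 10*d + m*(48 - 12*d) - 40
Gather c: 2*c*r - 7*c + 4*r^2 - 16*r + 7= c*(2*r - 7) + 4*r^2 - 16*r + 7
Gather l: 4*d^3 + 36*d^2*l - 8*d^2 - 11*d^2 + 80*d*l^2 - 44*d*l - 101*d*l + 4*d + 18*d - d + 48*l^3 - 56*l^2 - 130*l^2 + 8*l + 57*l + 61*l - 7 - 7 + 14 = 4*d^3 - 19*d^2 + 21*d + 48*l^3 + l^2*(80*d - 186) + l*(36*d^2 - 145*d + 126)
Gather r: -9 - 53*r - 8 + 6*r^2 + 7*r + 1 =6*r^2 - 46*r - 16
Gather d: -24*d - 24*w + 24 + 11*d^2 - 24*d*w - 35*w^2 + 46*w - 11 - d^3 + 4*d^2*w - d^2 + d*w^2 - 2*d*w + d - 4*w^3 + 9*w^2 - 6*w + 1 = -d^3 + d^2*(4*w + 10) + d*(w^2 - 26*w - 23) - 4*w^3 - 26*w^2 + 16*w + 14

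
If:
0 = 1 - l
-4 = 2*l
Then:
No Solution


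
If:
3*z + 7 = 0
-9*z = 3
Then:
No Solution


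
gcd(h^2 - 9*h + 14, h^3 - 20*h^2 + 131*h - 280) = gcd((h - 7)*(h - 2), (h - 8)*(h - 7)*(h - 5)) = h - 7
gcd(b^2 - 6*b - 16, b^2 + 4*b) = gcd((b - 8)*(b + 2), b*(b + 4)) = 1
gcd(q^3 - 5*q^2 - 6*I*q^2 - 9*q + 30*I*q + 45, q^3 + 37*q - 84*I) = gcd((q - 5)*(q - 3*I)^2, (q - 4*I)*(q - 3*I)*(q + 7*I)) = q - 3*I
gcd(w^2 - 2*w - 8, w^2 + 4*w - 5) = 1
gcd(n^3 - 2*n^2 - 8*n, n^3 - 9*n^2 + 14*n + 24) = n - 4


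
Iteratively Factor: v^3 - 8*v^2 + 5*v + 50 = (v - 5)*(v^2 - 3*v - 10) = (v - 5)^2*(v + 2)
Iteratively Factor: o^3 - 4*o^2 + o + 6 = (o - 3)*(o^2 - o - 2) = (o - 3)*(o - 2)*(o + 1)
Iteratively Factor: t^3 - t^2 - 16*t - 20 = (t + 2)*(t^2 - 3*t - 10) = (t - 5)*(t + 2)*(t + 2)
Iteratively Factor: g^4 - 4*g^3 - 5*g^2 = (g)*(g^3 - 4*g^2 - 5*g) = g*(g + 1)*(g^2 - 5*g) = g*(g - 5)*(g + 1)*(g)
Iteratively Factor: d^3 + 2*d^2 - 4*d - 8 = (d + 2)*(d^2 - 4) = (d - 2)*(d + 2)*(d + 2)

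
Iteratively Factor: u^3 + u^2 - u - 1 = (u + 1)*(u^2 - 1) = (u - 1)*(u + 1)*(u + 1)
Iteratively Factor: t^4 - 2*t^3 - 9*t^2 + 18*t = (t - 3)*(t^3 + t^2 - 6*t) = (t - 3)*(t - 2)*(t^2 + 3*t) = t*(t - 3)*(t - 2)*(t + 3)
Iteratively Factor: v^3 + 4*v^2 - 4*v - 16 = (v + 4)*(v^2 - 4) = (v + 2)*(v + 4)*(v - 2)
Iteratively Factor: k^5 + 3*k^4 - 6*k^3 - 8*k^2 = (k + 4)*(k^4 - k^3 - 2*k^2) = k*(k + 4)*(k^3 - k^2 - 2*k) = k*(k + 1)*(k + 4)*(k^2 - 2*k) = k^2*(k + 1)*(k + 4)*(k - 2)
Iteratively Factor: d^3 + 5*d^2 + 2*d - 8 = (d + 4)*(d^2 + d - 2) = (d - 1)*(d + 4)*(d + 2)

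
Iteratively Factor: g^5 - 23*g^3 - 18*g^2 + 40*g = (g + 2)*(g^4 - 2*g^3 - 19*g^2 + 20*g) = (g - 5)*(g + 2)*(g^3 + 3*g^2 - 4*g) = (g - 5)*(g - 1)*(g + 2)*(g^2 + 4*g) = (g - 5)*(g - 1)*(g + 2)*(g + 4)*(g)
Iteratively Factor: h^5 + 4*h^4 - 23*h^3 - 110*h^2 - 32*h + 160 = (h + 4)*(h^4 - 23*h^2 - 18*h + 40) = (h + 4)^2*(h^3 - 4*h^2 - 7*h + 10) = (h - 5)*(h + 4)^2*(h^2 + h - 2) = (h - 5)*(h - 1)*(h + 4)^2*(h + 2)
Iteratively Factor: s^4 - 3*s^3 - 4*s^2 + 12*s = (s)*(s^3 - 3*s^2 - 4*s + 12) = s*(s - 3)*(s^2 - 4) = s*(s - 3)*(s + 2)*(s - 2)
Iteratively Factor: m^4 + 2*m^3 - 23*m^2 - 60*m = (m + 3)*(m^3 - m^2 - 20*m) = (m + 3)*(m + 4)*(m^2 - 5*m) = (m - 5)*(m + 3)*(m + 4)*(m)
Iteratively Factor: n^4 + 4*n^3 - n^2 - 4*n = (n - 1)*(n^3 + 5*n^2 + 4*n) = n*(n - 1)*(n^2 + 5*n + 4) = n*(n - 1)*(n + 4)*(n + 1)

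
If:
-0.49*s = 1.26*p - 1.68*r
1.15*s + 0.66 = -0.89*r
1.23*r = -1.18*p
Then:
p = 0.09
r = -0.08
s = -0.51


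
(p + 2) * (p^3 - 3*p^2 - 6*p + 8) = p^4 - p^3 - 12*p^2 - 4*p + 16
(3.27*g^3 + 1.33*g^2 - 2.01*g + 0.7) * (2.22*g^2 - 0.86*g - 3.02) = 7.2594*g^5 + 0.140400000000001*g^4 - 15.4814*g^3 - 0.734*g^2 + 5.4682*g - 2.114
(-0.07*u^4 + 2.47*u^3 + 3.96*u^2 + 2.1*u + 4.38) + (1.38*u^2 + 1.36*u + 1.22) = -0.07*u^4 + 2.47*u^3 + 5.34*u^2 + 3.46*u + 5.6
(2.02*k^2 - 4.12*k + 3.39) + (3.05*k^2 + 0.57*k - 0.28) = 5.07*k^2 - 3.55*k + 3.11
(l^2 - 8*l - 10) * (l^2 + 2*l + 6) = l^4 - 6*l^3 - 20*l^2 - 68*l - 60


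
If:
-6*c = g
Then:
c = -g/6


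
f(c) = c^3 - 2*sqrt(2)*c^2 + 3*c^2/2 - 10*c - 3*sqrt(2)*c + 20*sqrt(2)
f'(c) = 3*c^2 - 4*sqrt(2)*c + 3*c - 10 - 3*sqrt(2)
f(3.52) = 5.30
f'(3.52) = 13.58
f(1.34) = 9.22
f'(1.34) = -12.42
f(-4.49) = -25.07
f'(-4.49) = 58.17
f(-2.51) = 39.85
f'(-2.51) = 11.33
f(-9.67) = -862.44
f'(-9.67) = 291.98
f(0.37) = 22.88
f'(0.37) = -14.81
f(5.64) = 85.11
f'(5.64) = 66.20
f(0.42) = 22.14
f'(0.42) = -14.83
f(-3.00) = 32.06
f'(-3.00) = 20.73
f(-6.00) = -150.08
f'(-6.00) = 109.70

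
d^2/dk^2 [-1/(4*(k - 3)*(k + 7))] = (-(k - 3)^2 - (k - 3)*(k + 7) - (k + 7)^2)/(2*(k - 3)^3*(k + 7)^3)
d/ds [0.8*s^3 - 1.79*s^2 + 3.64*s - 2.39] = 2.4*s^2 - 3.58*s + 3.64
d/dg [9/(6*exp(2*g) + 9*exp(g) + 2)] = (-108*exp(g) - 81)*exp(g)/(6*exp(2*g) + 9*exp(g) + 2)^2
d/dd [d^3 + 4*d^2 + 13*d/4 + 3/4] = 3*d^2 + 8*d + 13/4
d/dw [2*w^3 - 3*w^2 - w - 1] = 6*w^2 - 6*w - 1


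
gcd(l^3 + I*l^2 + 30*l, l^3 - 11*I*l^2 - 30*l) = l^2 - 5*I*l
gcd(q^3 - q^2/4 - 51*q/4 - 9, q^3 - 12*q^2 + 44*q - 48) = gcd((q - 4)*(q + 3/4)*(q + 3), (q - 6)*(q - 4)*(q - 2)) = q - 4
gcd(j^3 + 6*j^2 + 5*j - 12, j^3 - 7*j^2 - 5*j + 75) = j + 3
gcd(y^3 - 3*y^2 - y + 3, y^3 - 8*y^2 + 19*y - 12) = y^2 - 4*y + 3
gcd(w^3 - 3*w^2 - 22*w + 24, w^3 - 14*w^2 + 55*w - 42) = w^2 - 7*w + 6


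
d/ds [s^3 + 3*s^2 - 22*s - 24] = 3*s^2 + 6*s - 22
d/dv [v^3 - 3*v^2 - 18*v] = 3*v^2 - 6*v - 18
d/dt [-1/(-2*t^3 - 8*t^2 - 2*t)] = (-3*t^2 - 8*t - 1)/(2*t^2*(t^2 + 4*t + 1)^2)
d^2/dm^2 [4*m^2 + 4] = 8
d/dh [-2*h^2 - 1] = -4*h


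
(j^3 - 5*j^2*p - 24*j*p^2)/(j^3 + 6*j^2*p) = (j^2 - 5*j*p - 24*p^2)/(j*(j + 6*p))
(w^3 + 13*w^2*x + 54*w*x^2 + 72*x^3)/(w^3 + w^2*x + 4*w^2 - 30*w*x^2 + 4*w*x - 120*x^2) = (-w^2 - 7*w*x - 12*x^2)/(-w^2 + 5*w*x - 4*w + 20*x)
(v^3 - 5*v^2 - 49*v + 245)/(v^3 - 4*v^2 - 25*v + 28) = (v^2 + 2*v - 35)/(v^2 + 3*v - 4)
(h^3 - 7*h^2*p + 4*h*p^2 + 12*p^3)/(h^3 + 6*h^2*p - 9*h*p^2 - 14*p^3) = (h - 6*p)/(h + 7*p)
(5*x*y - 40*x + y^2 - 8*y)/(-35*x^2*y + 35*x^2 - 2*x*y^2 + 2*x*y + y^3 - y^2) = (8 - y)/(7*x*y - 7*x - y^2 + y)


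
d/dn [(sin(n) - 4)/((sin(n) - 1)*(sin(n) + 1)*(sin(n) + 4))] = 2*(15*sin(n)/cos(n)^3 + tan(n) - 4/cos(n))/(sin(n) + 4)^2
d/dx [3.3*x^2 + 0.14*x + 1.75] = 6.6*x + 0.14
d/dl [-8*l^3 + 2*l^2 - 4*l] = -24*l^2 + 4*l - 4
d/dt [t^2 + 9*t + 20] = 2*t + 9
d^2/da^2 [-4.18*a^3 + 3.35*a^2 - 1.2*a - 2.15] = 6.7 - 25.08*a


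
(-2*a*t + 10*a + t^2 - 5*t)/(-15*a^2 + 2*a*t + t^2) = (-2*a*t + 10*a + t^2 - 5*t)/(-15*a^2 + 2*a*t + t^2)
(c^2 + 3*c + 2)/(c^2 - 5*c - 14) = (c + 1)/(c - 7)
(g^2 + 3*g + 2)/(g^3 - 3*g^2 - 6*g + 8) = (g + 1)/(g^2 - 5*g + 4)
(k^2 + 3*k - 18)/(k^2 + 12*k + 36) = (k - 3)/(k + 6)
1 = 1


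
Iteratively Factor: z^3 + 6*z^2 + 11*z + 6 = (z + 3)*(z^2 + 3*z + 2) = (z + 1)*(z + 3)*(z + 2)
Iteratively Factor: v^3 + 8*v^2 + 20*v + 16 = (v + 4)*(v^2 + 4*v + 4) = (v + 2)*(v + 4)*(v + 2)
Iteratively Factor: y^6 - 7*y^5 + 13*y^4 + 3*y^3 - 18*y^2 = (y - 3)*(y^5 - 4*y^4 + y^3 + 6*y^2) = (y - 3)*(y + 1)*(y^4 - 5*y^3 + 6*y^2) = y*(y - 3)*(y + 1)*(y^3 - 5*y^2 + 6*y) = y*(y - 3)*(y - 2)*(y + 1)*(y^2 - 3*y) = y^2*(y - 3)*(y - 2)*(y + 1)*(y - 3)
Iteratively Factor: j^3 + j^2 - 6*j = (j)*(j^2 + j - 6) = j*(j + 3)*(j - 2)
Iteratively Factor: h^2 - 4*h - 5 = (h - 5)*(h + 1)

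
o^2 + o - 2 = (o - 1)*(o + 2)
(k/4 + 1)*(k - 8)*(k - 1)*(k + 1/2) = k^4/4 - 9*k^3/8 - 61*k^2/8 + 9*k/2 + 4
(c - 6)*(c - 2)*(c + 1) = c^3 - 7*c^2 + 4*c + 12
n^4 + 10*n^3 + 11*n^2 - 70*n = n*(n - 2)*(n + 5)*(n + 7)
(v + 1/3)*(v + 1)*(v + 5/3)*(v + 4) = v^4 + 7*v^3 + 131*v^2/9 + 97*v/9 + 20/9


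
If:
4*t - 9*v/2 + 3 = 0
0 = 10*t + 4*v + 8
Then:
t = -48/61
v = -2/61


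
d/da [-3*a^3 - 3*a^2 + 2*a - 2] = -9*a^2 - 6*a + 2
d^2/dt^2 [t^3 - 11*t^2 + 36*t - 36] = 6*t - 22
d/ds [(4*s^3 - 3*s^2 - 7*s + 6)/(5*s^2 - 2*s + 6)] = (20*s^4 - 16*s^3 + 113*s^2 - 96*s - 30)/(25*s^4 - 20*s^3 + 64*s^2 - 24*s + 36)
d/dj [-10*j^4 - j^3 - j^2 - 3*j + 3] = -40*j^3 - 3*j^2 - 2*j - 3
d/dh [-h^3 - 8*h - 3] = -3*h^2 - 8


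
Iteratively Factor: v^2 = (v)*(v)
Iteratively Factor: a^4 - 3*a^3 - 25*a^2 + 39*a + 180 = (a + 3)*(a^3 - 6*a^2 - 7*a + 60) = (a + 3)^2*(a^2 - 9*a + 20) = (a - 5)*(a + 3)^2*(a - 4)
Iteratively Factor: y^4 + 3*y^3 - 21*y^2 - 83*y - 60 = (y - 5)*(y^3 + 8*y^2 + 19*y + 12) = (y - 5)*(y + 1)*(y^2 + 7*y + 12) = (y - 5)*(y + 1)*(y + 4)*(y + 3)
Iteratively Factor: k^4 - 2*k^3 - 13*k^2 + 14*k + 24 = (k - 2)*(k^3 - 13*k - 12) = (k - 4)*(k - 2)*(k^2 + 4*k + 3) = (k - 4)*(k - 2)*(k + 1)*(k + 3)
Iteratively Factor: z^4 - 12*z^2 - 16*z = (z + 2)*(z^3 - 2*z^2 - 8*z) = (z - 4)*(z + 2)*(z^2 + 2*z) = z*(z - 4)*(z + 2)*(z + 2)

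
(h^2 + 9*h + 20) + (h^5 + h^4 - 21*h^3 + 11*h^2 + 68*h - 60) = h^5 + h^4 - 21*h^3 + 12*h^2 + 77*h - 40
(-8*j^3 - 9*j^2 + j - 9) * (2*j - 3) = -16*j^4 + 6*j^3 + 29*j^2 - 21*j + 27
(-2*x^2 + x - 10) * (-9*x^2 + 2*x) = 18*x^4 - 13*x^3 + 92*x^2 - 20*x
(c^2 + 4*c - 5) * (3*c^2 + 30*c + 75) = 3*c^4 + 42*c^3 + 180*c^2 + 150*c - 375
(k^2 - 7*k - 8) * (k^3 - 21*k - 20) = k^5 - 7*k^4 - 29*k^3 + 127*k^2 + 308*k + 160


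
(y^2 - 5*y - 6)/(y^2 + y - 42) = (y + 1)/(y + 7)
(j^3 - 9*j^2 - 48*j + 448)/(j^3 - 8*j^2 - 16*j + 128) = (j^2 - j - 56)/(j^2 - 16)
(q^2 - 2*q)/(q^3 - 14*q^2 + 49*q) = (q - 2)/(q^2 - 14*q + 49)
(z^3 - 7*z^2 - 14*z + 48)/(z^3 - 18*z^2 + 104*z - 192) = (z^2 + z - 6)/(z^2 - 10*z + 24)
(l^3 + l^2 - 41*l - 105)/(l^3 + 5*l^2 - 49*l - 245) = (l + 3)/(l + 7)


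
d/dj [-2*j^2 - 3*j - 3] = -4*j - 3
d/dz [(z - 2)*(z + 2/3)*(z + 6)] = 3*z^2 + 28*z/3 - 28/3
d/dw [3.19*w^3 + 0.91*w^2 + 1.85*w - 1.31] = 9.57*w^2 + 1.82*w + 1.85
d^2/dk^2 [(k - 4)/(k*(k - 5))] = 2*(k^3 - 12*k^2 + 60*k - 100)/(k^3*(k^3 - 15*k^2 + 75*k - 125))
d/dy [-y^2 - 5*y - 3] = -2*y - 5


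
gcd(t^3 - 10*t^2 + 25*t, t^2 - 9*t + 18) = 1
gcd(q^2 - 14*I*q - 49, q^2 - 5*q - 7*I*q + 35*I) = q - 7*I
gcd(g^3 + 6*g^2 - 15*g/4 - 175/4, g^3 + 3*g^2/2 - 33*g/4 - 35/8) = g^2 + g - 35/4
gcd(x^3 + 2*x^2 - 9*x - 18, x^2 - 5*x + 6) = x - 3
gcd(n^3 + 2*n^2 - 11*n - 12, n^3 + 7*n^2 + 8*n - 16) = n + 4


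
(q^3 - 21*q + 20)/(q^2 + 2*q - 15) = (q^2 - 5*q + 4)/(q - 3)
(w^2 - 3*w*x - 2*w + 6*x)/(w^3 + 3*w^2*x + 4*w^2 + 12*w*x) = (w^2 - 3*w*x - 2*w + 6*x)/(w*(w^2 + 3*w*x + 4*w + 12*x))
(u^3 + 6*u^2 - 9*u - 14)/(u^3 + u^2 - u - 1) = (u^2 + 5*u - 14)/(u^2 - 1)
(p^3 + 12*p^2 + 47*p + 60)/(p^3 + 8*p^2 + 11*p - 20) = (p + 3)/(p - 1)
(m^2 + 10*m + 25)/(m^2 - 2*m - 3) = (m^2 + 10*m + 25)/(m^2 - 2*m - 3)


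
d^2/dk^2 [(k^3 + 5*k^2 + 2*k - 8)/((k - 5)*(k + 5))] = 18*(3*k^3 + 39*k^2 + 225*k + 325)/(k^6 - 75*k^4 + 1875*k^2 - 15625)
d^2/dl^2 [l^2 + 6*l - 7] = 2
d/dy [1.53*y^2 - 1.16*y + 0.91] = 3.06*y - 1.16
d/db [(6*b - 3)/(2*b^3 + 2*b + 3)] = 6*(2*b^3 + 2*b - (2*b - 1)*(3*b^2 + 1) + 3)/(2*b^3 + 2*b + 3)^2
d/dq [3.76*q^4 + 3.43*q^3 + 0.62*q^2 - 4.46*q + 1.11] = 15.04*q^3 + 10.29*q^2 + 1.24*q - 4.46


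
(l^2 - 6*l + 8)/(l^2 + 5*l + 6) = (l^2 - 6*l + 8)/(l^2 + 5*l + 6)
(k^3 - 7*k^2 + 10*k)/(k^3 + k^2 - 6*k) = (k - 5)/(k + 3)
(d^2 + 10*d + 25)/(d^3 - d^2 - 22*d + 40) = (d + 5)/(d^2 - 6*d + 8)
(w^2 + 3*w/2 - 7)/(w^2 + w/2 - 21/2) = (w - 2)/(w - 3)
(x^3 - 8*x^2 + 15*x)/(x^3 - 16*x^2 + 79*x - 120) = x/(x - 8)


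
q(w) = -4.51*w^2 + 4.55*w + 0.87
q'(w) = 4.55 - 9.02*w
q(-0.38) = -1.51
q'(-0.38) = 7.98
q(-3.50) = -70.30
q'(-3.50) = 36.12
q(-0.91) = -7.01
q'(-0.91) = 12.76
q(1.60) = -3.40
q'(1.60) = -9.88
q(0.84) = 1.51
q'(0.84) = -3.03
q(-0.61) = -3.58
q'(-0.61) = 10.05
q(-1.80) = -21.93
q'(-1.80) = 20.79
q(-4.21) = -98.22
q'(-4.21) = 42.52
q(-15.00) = -1082.13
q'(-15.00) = 139.85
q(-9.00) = -405.39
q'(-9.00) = 85.73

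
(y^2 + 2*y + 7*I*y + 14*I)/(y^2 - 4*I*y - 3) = (y^2 + y*(2 + 7*I) + 14*I)/(y^2 - 4*I*y - 3)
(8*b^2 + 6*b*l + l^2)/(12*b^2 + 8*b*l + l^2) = (4*b + l)/(6*b + l)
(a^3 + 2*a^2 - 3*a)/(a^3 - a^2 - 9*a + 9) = a/(a - 3)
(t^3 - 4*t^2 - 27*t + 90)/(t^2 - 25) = (t^2 - 9*t + 18)/(t - 5)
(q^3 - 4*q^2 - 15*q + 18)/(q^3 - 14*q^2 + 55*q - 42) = (q + 3)/(q - 7)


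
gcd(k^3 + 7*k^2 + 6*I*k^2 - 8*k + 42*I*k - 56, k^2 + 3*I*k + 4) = k + 4*I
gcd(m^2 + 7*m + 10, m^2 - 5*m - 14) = m + 2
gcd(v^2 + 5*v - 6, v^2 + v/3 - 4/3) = v - 1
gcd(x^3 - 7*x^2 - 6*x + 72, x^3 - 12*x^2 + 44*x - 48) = x^2 - 10*x + 24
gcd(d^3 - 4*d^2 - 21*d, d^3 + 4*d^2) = d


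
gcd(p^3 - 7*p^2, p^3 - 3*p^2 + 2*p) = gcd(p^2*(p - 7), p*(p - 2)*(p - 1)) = p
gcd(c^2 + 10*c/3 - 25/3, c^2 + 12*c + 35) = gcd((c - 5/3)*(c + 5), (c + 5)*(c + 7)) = c + 5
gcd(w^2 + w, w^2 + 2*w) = w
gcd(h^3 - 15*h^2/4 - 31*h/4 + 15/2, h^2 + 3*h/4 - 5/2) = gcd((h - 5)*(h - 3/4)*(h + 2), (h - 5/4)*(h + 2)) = h + 2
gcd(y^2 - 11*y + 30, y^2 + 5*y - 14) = 1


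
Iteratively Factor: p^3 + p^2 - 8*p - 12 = (p + 2)*(p^2 - p - 6) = (p + 2)^2*(p - 3)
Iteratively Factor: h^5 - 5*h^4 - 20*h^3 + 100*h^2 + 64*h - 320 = (h - 4)*(h^4 - h^3 - 24*h^2 + 4*h + 80) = (h - 4)*(h - 2)*(h^3 + h^2 - 22*h - 40) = (h - 4)*(h - 2)*(h + 2)*(h^2 - h - 20) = (h - 5)*(h - 4)*(h - 2)*(h + 2)*(h + 4)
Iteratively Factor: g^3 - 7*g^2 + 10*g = (g - 5)*(g^2 - 2*g) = (g - 5)*(g - 2)*(g)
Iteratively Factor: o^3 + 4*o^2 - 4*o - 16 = (o + 2)*(o^2 + 2*o - 8) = (o - 2)*(o + 2)*(o + 4)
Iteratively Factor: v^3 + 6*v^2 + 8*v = (v + 4)*(v^2 + 2*v) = (v + 2)*(v + 4)*(v)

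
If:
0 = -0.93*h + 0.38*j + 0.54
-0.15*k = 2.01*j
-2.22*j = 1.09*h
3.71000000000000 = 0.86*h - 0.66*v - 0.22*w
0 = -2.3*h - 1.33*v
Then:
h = 0.48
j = -0.24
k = 3.18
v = -0.84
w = -12.46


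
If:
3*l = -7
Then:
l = -7/3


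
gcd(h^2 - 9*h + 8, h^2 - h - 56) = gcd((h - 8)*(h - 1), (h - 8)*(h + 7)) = h - 8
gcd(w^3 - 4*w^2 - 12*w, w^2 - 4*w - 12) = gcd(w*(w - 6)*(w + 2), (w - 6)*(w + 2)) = w^2 - 4*w - 12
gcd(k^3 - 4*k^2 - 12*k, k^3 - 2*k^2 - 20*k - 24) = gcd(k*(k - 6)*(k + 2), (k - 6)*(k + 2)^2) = k^2 - 4*k - 12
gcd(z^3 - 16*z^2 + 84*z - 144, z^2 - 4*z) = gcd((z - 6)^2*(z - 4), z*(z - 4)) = z - 4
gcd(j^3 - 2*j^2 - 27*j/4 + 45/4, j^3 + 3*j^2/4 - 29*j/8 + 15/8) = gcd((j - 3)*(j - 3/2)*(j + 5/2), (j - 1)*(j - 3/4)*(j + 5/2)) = j + 5/2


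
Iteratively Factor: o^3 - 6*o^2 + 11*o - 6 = (o - 3)*(o^2 - 3*o + 2) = (o - 3)*(o - 2)*(o - 1)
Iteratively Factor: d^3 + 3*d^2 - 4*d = (d - 1)*(d^2 + 4*d) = (d - 1)*(d + 4)*(d)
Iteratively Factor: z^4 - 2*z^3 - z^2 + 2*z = (z - 2)*(z^3 - z) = (z - 2)*(z + 1)*(z^2 - z) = (z - 2)*(z - 1)*(z + 1)*(z)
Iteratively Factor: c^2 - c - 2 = (c - 2)*(c + 1)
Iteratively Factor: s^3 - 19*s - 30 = (s + 3)*(s^2 - 3*s - 10) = (s - 5)*(s + 3)*(s + 2)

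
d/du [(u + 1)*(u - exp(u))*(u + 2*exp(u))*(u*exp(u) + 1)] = (1 - exp(u))*(u + 1)*(u + 2*exp(u))*(u*exp(u) + 1) + (u + 1)^2*(u - exp(u))*(u + 2*exp(u))*exp(u) + (u + 1)*(u - exp(u))*(u*exp(u) + 1)*(2*exp(u) + 1) + (u - exp(u))*(u + 2*exp(u))*(u*exp(u) + 1)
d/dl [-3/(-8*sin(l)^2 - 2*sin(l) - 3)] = -6*(8*sin(l) + 1)*cos(l)/(8*sin(l)^2 + 2*sin(l) + 3)^2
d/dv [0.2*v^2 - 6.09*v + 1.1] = 0.4*v - 6.09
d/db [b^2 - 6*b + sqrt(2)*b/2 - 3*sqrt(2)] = 2*b - 6 + sqrt(2)/2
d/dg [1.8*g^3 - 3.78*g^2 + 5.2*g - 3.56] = 5.4*g^2 - 7.56*g + 5.2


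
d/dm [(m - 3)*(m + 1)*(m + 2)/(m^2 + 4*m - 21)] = (m^2 + 14*m + 19)/(m^2 + 14*m + 49)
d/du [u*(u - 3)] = 2*u - 3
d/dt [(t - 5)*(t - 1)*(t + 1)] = 3*t^2 - 10*t - 1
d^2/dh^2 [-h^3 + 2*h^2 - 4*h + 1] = 4 - 6*h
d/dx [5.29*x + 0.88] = 5.29000000000000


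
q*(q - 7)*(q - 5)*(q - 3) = q^4 - 15*q^3 + 71*q^2 - 105*q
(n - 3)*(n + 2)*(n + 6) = n^3 + 5*n^2 - 12*n - 36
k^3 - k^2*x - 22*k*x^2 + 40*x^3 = (k - 4*x)*(k - 2*x)*(k + 5*x)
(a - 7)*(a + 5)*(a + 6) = a^3 + 4*a^2 - 47*a - 210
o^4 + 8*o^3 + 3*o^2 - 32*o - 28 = (o - 2)*(o + 1)*(o + 2)*(o + 7)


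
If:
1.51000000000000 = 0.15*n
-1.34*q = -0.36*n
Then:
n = 10.07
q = 2.70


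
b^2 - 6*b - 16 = (b - 8)*(b + 2)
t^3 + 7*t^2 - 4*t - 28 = (t - 2)*(t + 2)*(t + 7)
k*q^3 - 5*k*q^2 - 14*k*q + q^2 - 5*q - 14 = (q - 7)*(q + 2)*(k*q + 1)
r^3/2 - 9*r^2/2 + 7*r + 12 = (r/2 + 1/2)*(r - 6)*(r - 4)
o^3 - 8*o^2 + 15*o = o*(o - 5)*(o - 3)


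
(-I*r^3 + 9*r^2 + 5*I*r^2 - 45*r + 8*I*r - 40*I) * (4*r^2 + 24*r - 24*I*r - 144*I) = -4*I*r^5 + 12*r^4 - 4*I*r^4 + 12*r^3 - 64*I*r^3 - 168*r^2 - 184*I*r^2 + 192*r + 5520*I*r - 5760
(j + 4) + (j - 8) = 2*j - 4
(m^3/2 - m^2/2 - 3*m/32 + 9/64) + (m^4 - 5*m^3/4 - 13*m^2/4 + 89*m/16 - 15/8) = m^4 - 3*m^3/4 - 15*m^2/4 + 175*m/32 - 111/64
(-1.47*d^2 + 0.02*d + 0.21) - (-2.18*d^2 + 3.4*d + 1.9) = 0.71*d^2 - 3.38*d - 1.69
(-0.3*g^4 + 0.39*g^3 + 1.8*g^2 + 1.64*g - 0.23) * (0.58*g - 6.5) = -0.174*g^5 + 2.1762*g^4 - 1.491*g^3 - 10.7488*g^2 - 10.7934*g + 1.495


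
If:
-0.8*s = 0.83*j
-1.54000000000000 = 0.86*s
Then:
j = 1.73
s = -1.79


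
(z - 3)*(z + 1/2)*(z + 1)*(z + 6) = z^4 + 9*z^3/2 - 13*z^2 - 51*z/2 - 9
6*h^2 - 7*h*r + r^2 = (-6*h + r)*(-h + r)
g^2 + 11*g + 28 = (g + 4)*(g + 7)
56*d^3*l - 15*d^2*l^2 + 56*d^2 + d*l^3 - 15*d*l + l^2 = (-8*d + l)*(-7*d + l)*(d*l + 1)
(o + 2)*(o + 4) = o^2 + 6*o + 8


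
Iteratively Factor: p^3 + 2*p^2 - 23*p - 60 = (p + 3)*(p^2 - p - 20) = (p + 3)*(p + 4)*(p - 5)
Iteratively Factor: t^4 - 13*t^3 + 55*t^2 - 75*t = (t - 5)*(t^3 - 8*t^2 + 15*t) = (t - 5)^2*(t^2 - 3*t) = t*(t - 5)^2*(t - 3)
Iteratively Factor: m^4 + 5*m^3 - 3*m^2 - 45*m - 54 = (m + 3)*(m^3 + 2*m^2 - 9*m - 18) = (m + 3)^2*(m^2 - m - 6) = (m - 3)*(m + 3)^2*(m + 2)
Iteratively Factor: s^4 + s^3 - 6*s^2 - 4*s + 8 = (s + 2)*(s^3 - s^2 - 4*s + 4) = (s - 1)*(s + 2)*(s^2 - 4) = (s - 2)*(s - 1)*(s + 2)*(s + 2)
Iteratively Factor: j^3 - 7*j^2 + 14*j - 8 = (j - 4)*(j^2 - 3*j + 2) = (j - 4)*(j - 2)*(j - 1)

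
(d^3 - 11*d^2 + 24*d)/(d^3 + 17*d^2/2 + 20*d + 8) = 2*d*(d^2 - 11*d + 24)/(2*d^3 + 17*d^2 + 40*d + 16)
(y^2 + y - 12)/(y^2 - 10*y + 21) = (y + 4)/(y - 7)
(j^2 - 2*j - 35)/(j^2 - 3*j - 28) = (j + 5)/(j + 4)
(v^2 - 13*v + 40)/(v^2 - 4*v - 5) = (v - 8)/(v + 1)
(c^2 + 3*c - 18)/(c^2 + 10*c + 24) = (c - 3)/(c + 4)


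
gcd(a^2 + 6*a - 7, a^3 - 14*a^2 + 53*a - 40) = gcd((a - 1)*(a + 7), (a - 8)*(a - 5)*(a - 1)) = a - 1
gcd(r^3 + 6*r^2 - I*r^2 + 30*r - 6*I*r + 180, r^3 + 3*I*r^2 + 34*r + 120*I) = r^2 - I*r + 30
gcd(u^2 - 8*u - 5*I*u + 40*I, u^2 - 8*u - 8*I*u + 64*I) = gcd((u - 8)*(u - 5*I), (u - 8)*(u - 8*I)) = u - 8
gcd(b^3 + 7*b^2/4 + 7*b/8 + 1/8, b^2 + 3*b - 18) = 1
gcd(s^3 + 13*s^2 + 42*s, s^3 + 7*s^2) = s^2 + 7*s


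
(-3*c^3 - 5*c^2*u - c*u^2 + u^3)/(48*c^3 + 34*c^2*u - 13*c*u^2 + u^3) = (-3*c^2 - 2*c*u + u^2)/(48*c^2 - 14*c*u + u^2)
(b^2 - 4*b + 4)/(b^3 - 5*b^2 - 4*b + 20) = (b - 2)/(b^2 - 3*b - 10)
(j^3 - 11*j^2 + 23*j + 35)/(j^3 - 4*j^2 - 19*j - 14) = (j - 5)/(j + 2)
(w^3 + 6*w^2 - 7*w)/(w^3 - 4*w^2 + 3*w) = (w + 7)/(w - 3)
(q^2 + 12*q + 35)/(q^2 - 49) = (q + 5)/(q - 7)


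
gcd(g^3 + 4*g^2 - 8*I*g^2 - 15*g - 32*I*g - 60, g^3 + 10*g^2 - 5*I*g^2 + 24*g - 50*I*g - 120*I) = g^2 + g*(4 - 5*I) - 20*I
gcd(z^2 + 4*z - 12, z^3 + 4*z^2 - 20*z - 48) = z + 6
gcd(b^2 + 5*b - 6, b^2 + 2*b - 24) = b + 6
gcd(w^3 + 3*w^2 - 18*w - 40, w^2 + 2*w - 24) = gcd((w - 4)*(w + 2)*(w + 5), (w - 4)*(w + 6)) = w - 4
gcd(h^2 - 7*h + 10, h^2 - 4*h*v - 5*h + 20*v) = h - 5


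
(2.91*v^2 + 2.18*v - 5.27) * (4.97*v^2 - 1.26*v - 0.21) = 14.4627*v^4 + 7.168*v^3 - 29.5498*v^2 + 6.1824*v + 1.1067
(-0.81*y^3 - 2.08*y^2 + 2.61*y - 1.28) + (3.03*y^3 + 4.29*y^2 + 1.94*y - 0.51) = 2.22*y^3 + 2.21*y^2 + 4.55*y - 1.79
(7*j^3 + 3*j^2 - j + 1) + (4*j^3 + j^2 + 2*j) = 11*j^3 + 4*j^2 + j + 1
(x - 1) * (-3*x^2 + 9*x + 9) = -3*x^3 + 12*x^2 - 9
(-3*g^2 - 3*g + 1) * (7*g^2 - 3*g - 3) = -21*g^4 - 12*g^3 + 25*g^2 + 6*g - 3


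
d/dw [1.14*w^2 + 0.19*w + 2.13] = 2.28*w + 0.19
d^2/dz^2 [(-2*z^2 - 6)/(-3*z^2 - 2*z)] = 12*(-2*z^3 + 27*z^2 + 18*z + 4)/(z^3*(27*z^3 + 54*z^2 + 36*z + 8))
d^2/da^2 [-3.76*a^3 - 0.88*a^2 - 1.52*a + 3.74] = -22.56*a - 1.76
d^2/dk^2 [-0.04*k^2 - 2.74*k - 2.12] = -0.0800000000000000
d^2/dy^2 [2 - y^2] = -2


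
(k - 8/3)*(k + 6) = k^2 + 10*k/3 - 16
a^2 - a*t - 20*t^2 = (a - 5*t)*(a + 4*t)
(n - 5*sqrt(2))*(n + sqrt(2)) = n^2 - 4*sqrt(2)*n - 10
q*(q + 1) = q^2 + q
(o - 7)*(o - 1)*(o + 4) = o^3 - 4*o^2 - 25*o + 28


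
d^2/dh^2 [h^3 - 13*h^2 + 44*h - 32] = 6*h - 26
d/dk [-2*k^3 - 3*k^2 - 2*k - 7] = -6*k^2 - 6*k - 2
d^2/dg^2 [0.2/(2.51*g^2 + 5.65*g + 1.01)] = (-2.52004*g^2 - 5.6726*g + 0.2*(5.02*g + 5.65)*(10.04*g + 11.3) - 1.01404)/(2.51*g^2 + 5.65*g + 1.01)^3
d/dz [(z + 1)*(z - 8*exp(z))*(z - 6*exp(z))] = -14*z^2*exp(z) + 3*z^2 + 96*z*exp(2*z) - 42*z*exp(z) + 2*z + 144*exp(2*z) - 14*exp(z)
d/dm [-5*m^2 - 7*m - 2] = -10*m - 7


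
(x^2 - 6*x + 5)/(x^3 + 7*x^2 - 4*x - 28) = (x^2 - 6*x + 5)/(x^3 + 7*x^2 - 4*x - 28)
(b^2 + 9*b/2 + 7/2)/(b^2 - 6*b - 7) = (b + 7/2)/(b - 7)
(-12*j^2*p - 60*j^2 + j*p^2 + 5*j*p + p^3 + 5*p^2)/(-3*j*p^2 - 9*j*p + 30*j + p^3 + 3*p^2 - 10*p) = (4*j + p)/(p - 2)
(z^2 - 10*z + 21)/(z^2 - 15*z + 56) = (z - 3)/(z - 8)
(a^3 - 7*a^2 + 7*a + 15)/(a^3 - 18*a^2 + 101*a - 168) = (a^2 - 4*a - 5)/(a^2 - 15*a + 56)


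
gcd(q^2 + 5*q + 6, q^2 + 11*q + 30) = 1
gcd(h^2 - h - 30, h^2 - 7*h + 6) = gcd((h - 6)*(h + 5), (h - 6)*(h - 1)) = h - 6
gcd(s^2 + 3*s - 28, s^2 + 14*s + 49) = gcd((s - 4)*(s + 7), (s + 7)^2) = s + 7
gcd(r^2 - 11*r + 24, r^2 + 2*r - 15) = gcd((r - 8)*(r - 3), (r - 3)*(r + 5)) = r - 3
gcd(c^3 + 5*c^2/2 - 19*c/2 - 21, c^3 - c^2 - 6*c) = c^2 - c - 6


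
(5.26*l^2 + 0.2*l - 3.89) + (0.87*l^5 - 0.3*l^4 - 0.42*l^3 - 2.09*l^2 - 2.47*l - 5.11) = 0.87*l^5 - 0.3*l^4 - 0.42*l^3 + 3.17*l^2 - 2.27*l - 9.0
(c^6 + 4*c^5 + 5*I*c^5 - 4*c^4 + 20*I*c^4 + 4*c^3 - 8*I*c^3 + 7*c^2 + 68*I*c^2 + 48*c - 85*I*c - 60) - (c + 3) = c^6 + 4*c^5 + 5*I*c^5 - 4*c^4 + 20*I*c^4 + 4*c^3 - 8*I*c^3 + 7*c^2 + 68*I*c^2 + 47*c - 85*I*c - 63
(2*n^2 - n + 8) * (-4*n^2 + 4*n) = -8*n^4 + 12*n^3 - 36*n^2 + 32*n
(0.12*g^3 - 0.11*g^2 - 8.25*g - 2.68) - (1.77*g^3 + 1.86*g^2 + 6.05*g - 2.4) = -1.65*g^3 - 1.97*g^2 - 14.3*g - 0.28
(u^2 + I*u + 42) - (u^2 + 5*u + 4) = -5*u + I*u + 38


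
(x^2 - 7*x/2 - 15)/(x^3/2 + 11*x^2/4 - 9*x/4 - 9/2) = 2*(2*x^2 - 7*x - 30)/(2*x^3 + 11*x^2 - 9*x - 18)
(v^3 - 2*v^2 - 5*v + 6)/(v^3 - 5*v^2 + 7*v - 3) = (v + 2)/(v - 1)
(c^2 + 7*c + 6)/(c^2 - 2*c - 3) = (c + 6)/(c - 3)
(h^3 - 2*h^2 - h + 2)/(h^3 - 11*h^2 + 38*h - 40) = (h^2 - 1)/(h^2 - 9*h + 20)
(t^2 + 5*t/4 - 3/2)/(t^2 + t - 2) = (t - 3/4)/(t - 1)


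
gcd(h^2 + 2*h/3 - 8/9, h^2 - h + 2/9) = h - 2/3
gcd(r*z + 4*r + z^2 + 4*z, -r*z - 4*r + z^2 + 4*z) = z + 4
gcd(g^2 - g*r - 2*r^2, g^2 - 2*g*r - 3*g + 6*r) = -g + 2*r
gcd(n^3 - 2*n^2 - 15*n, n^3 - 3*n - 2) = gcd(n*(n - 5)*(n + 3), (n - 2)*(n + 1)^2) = 1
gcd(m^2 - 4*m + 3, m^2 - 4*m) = 1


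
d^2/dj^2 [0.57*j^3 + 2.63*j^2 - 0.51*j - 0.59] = 3.42*j + 5.26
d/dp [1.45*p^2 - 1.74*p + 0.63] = 2.9*p - 1.74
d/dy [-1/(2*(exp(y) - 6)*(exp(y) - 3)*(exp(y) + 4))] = ((exp(y) - 6)*(exp(y) - 3) + (exp(y) - 6)*(exp(y) + 4) + (exp(y) - 3)*(exp(y) + 4))*exp(y)/(2*(exp(y) - 6)^2*(exp(y) - 3)^2*(exp(y) + 4)^2)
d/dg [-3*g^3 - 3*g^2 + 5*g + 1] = -9*g^2 - 6*g + 5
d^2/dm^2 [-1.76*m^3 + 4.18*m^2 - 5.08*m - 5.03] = 8.36 - 10.56*m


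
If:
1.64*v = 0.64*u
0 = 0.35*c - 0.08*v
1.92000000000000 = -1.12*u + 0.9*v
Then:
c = -0.22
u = -2.50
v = -0.97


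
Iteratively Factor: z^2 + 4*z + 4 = (z + 2)*(z + 2)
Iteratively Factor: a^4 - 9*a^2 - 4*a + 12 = (a - 1)*(a^3 + a^2 - 8*a - 12) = (a - 1)*(a + 2)*(a^2 - a - 6) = (a - 3)*(a - 1)*(a + 2)*(a + 2)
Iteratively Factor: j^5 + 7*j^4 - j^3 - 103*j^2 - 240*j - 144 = (j + 4)*(j^4 + 3*j^3 - 13*j^2 - 51*j - 36) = (j + 3)*(j + 4)*(j^3 - 13*j - 12) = (j - 4)*(j + 3)*(j + 4)*(j^2 + 4*j + 3) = (j - 4)*(j + 3)^2*(j + 4)*(j + 1)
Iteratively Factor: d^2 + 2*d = (d)*(d + 2)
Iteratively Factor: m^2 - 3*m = (m)*(m - 3)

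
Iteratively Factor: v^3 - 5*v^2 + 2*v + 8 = (v - 2)*(v^2 - 3*v - 4) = (v - 2)*(v + 1)*(v - 4)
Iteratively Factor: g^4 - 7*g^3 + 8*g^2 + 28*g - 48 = (g - 3)*(g^3 - 4*g^2 - 4*g + 16) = (g - 3)*(g - 2)*(g^2 - 2*g - 8) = (g - 4)*(g - 3)*(g - 2)*(g + 2)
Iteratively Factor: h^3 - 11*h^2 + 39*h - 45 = (h - 5)*(h^2 - 6*h + 9) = (h - 5)*(h - 3)*(h - 3)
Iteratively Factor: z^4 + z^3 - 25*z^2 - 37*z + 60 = (z + 3)*(z^3 - 2*z^2 - 19*z + 20) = (z + 3)*(z + 4)*(z^2 - 6*z + 5) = (z - 5)*(z + 3)*(z + 4)*(z - 1)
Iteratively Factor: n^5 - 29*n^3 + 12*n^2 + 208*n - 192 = (n - 3)*(n^4 + 3*n^3 - 20*n^2 - 48*n + 64) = (n - 3)*(n + 4)*(n^3 - n^2 - 16*n + 16) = (n - 4)*(n - 3)*(n + 4)*(n^2 + 3*n - 4) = (n - 4)*(n - 3)*(n + 4)^2*(n - 1)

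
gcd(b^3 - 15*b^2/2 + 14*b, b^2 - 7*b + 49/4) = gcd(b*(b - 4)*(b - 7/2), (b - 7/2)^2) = b - 7/2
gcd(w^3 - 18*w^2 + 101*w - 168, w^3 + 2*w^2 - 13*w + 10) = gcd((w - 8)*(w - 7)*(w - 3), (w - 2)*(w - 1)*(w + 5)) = 1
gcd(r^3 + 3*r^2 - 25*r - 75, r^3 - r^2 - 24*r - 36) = r + 3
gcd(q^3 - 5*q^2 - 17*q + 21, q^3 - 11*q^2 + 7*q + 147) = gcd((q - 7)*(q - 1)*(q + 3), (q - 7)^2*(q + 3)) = q^2 - 4*q - 21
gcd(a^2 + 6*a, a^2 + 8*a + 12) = a + 6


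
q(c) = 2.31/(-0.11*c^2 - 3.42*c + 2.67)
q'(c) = 2.31*(0.22*c + 3.42)/(-0.11*c^2 - 3.42*c + 2.67)^2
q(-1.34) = 0.33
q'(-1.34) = 0.15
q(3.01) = -0.27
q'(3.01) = 0.13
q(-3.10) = 0.19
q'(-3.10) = 0.04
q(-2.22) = 0.24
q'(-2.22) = 0.07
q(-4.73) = 0.14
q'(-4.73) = 0.02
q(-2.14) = 0.24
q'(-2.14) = 0.08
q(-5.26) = 0.13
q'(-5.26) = 0.02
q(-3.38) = 0.18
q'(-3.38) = 0.04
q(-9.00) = 0.09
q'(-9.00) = 0.01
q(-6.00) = 0.12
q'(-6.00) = 0.01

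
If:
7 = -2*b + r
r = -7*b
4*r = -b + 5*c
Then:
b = -7/9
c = 21/5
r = 49/9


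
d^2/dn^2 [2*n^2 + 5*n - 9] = 4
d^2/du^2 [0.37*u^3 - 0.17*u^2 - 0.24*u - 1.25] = 2.22*u - 0.34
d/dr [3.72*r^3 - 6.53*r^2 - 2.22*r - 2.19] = 11.16*r^2 - 13.06*r - 2.22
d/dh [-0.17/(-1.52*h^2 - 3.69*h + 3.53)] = (-0.5168*h - 0.6273)/(1.52*h^2 + 3.69*h - 3.53)^2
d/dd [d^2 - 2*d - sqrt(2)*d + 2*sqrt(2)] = 2*d - 2 - sqrt(2)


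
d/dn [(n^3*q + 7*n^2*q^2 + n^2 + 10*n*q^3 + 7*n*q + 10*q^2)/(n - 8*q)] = (2*n^3*q - 17*n^2*q^2 + n^2 - 112*n*q^3 - 16*n*q - 80*q^4 - 66*q^2)/(n^2 - 16*n*q + 64*q^2)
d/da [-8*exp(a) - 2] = -8*exp(a)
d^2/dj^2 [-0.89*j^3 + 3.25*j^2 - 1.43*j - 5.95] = 6.5 - 5.34*j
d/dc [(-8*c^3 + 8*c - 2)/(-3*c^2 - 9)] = 4*(2*c^4 + 20*c^2 - c - 6)/(3*(c^4 + 6*c^2 + 9))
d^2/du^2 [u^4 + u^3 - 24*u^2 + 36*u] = 12*u^2 + 6*u - 48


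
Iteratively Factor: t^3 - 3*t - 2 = (t - 2)*(t^2 + 2*t + 1) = (t - 2)*(t + 1)*(t + 1)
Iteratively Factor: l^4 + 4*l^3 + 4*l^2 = (l + 2)*(l^3 + 2*l^2) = (l + 2)^2*(l^2) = l*(l + 2)^2*(l)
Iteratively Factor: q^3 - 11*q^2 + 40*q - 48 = (q - 4)*(q^2 - 7*q + 12) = (q - 4)^2*(q - 3)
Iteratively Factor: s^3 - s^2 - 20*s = (s)*(s^2 - s - 20) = s*(s + 4)*(s - 5)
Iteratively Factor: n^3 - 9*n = (n - 3)*(n^2 + 3*n) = n*(n - 3)*(n + 3)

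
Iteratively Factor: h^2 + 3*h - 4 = (h + 4)*(h - 1)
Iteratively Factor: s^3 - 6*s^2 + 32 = (s - 4)*(s^2 - 2*s - 8) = (s - 4)*(s + 2)*(s - 4)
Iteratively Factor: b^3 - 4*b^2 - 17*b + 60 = (b + 4)*(b^2 - 8*b + 15) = (b - 3)*(b + 4)*(b - 5)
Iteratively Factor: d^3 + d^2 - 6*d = (d)*(d^2 + d - 6) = d*(d + 3)*(d - 2)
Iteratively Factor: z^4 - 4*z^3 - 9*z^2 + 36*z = (z + 3)*(z^3 - 7*z^2 + 12*z) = z*(z + 3)*(z^2 - 7*z + 12) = z*(z - 4)*(z + 3)*(z - 3)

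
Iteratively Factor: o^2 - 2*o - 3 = (o - 3)*(o + 1)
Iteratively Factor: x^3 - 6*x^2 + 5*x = (x - 1)*(x^2 - 5*x) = x*(x - 1)*(x - 5)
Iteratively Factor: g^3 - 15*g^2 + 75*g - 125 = (g - 5)*(g^2 - 10*g + 25) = (g - 5)^2*(g - 5)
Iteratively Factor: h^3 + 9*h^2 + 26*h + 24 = (h + 3)*(h^2 + 6*h + 8) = (h + 2)*(h + 3)*(h + 4)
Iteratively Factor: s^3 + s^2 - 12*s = (s - 3)*(s^2 + 4*s) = (s - 3)*(s + 4)*(s)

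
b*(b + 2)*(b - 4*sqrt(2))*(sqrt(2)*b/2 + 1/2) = sqrt(2)*b^4/2 - 7*b^3/2 + sqrt(2)*b^3 - 7*b^2 - 2*sqrt(2)*b^2 - 4*sqrt(2)*b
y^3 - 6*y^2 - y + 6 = (y - 6)*(y - 1)*(y + 1)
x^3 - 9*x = x*(x - 3)*(x + 3)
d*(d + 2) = d^2 + 2*d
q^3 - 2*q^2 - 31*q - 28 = (q - 7)*(q + 1)*(q + 4)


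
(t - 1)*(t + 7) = t^2 + 6*t - 7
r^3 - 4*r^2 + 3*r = r*(r - 3)*(r - 1)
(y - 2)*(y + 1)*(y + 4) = y^3 + 3*y^2 - 6*y - 8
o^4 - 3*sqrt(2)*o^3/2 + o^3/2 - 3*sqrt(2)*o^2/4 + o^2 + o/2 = o*(o + 1/2)*(o - sqrt(2))*(o - sqrt(2)/2)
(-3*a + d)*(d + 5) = -3*a*d - 15*a + d^2 + 5*d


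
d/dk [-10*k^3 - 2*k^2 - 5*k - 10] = -30*k^2 - 4*k - 5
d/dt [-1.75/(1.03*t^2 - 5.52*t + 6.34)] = (3.605*t - 9.66)/(1.03*t^2 - 5.52*t + 6.34)^2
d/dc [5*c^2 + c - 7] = 10*c + 1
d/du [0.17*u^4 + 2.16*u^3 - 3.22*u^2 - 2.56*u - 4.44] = 0.68*u^3 + 6.48*u^2 - 6.44*u - 2.56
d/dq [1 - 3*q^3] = -9*q^2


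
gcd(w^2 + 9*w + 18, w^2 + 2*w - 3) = w + 3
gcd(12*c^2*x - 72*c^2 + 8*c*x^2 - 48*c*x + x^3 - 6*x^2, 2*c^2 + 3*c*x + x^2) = 2*c + x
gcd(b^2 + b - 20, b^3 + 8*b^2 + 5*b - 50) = b + 5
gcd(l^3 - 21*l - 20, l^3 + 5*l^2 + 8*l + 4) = l + 1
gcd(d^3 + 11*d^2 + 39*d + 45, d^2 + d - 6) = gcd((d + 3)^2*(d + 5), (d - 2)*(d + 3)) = d + 3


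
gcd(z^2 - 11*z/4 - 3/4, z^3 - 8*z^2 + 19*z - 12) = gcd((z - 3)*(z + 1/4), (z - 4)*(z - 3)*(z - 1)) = z - 3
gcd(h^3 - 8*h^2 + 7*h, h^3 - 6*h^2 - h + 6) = h - 1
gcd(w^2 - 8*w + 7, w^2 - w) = w - 1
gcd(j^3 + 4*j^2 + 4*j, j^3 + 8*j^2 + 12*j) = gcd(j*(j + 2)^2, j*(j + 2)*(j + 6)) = j^2 + 2*j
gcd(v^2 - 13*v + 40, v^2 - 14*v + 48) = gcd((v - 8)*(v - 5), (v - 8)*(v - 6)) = v - 8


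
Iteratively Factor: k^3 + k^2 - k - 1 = (k + 1)*(k^2 - 1) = (k - 1)*(k + 1)*(k + 1)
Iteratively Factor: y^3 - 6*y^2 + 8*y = (y - 2)*(y^2 - 4*y) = y*(y - 2)*(y - 4)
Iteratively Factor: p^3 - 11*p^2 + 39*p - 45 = (p - 3)*(p^2 - 8*p + 15) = (p - 5)*(p - 3)*(p - 3)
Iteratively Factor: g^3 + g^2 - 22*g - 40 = (g + 4)*(g^2 - 3*g - 10) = (g + 2)*(g + 4)*(g - 5)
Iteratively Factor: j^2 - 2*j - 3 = (j + 1)*(j - 3)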